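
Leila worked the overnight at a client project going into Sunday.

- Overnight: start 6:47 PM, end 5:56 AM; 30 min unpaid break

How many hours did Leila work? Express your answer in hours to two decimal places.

10.65 hours

Overnight: 6:47 PM → midnight = 5 h 13 min; midnight → 5:56 AM = 5 h 56 min; span 11 h 9 min; less 30 min break → 10 h 39 min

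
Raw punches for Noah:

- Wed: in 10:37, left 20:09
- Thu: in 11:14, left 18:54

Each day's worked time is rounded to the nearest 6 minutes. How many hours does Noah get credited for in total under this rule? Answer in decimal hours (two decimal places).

Wed: 10:37–20:09 = 9 h 32 min → rounds to 9 h 30 min
Thu: 11:14–18:54 = 7 h 40 min → rounds to 7 h 42 min
Total credited: 17 h 12 min.

17.20 hours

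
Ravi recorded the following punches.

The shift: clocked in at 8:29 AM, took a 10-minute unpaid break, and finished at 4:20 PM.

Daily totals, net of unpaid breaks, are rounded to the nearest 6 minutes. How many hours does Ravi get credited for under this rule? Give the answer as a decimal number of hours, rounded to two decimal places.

7.70 hours

The shift: 8:29 AM–4:20 PM = 7 h 51 min − 10 min = 7 h 41 min → rounds to 7 h 42 min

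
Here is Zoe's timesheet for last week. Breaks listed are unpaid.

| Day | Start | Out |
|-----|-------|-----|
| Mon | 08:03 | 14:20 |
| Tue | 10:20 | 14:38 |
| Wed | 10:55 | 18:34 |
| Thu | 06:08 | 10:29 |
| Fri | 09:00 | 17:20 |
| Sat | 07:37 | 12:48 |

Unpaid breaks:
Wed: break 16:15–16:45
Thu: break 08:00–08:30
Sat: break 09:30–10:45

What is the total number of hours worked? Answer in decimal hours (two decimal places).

33.85 hours

Mon: 08:03–14:20 = 6 h 17 min
Tue: 10:20–14:38 = 4 h 18 min
Wed: 10:55–18:34 = 7 h 39 min; less 30 min break → 7 h 9 min
Thu: 06:08–10:29 = 4 h 21 min; less 30 min break → 3 h 51 min
Fri: 09:00–17:20 = 8 h 20 min
Sat: 07:37–12:48 = 5 h 11 min; less 75 min break → 3 h 56 min
Total: 6 h 17 min + 4 h 18 min + 7 h 9 min + 3 h 51 min + 8 h 20 min + 3 h 56 min = 33 h 51 min.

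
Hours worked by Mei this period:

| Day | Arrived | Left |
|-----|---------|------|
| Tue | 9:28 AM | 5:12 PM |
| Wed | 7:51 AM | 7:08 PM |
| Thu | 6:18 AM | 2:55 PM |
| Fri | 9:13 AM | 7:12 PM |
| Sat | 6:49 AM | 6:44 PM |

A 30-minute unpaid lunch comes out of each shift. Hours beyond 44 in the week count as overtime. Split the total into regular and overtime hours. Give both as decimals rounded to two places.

Regular 44.00 hours, overtime 3.03 hours

Tue: 9:28 AM–5:12 PM = 7 h 44 min; less 30 min break → 7 h 14 min
Wed: 7:51 AM–7:08 PM = 11 h 17 min; less 30 min break → 10 h 47 min
Thu: 6:18 AM–2:55 PM = 8 h 37 min; less 30 min break → 8 h 7 min
Fri: 9:13 AM–7:12 PM = 9 h 59 min; less 30 min break → 9 h 29 min
Sat: 6:49 AM–6:44 PM = 11 h 55 min; less 30 min break → 11 h 25 min
Total worked: 47 h 2 min = 47.03 h.
Threshold 44 h → overtime 3 h 2 min, regular 44 h 0 min.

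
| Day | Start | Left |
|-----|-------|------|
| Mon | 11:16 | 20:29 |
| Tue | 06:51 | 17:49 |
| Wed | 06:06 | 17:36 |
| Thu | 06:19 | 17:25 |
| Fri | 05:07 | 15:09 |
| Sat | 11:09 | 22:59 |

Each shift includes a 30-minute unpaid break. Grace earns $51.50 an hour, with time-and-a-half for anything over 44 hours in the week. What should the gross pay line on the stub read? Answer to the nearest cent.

Mon: 11:16–20:29 = 9 h 13 min; less 30 min break → 8 h 43 min
Tue: 06:51–17:49 = 10 h 58 min; less 30 min break → 10 h 28 min
Wed: 06:06–17:36 = 11 h 30 min; less 30 min break → 11 h 0 min
Thu: 06:19–17:25 = 11 h 6 min; less 30 min break → 10 h 36 min
Fri: 05:07–15:09 = 10 h 2 min; less 30 min break → 9 h 32 min
Sat: 11:09–22:59 = 11 h 50 min; less 30 min break → 11 h 20 min
Total worked: 61 h 39 min = 3699 min.
Regular 44 h 0 min = 2640 min at $51.50/h; overtime 17 h 39 min = 1059 min at $77.25/h.
Pay = (2640 × $51.50 + 1059 × $77.25) ÷ 60 = $3629.46.

$3629.46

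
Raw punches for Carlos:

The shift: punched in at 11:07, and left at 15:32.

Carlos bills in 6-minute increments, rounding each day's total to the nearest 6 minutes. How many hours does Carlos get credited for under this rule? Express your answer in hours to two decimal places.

The shift: 11:07–15:32 = 4 h 25 min → rounds to 4 h 24 min

4.40 hours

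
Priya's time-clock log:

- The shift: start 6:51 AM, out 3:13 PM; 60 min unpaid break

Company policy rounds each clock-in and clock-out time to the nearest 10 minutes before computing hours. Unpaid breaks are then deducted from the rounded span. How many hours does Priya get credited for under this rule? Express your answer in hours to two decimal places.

7.33 hours

The shift: in 6:51 AM→6:50 AM, out 3:13 PM→3:10 PM; 8 h 20 min − 60 min = 7 h 20 min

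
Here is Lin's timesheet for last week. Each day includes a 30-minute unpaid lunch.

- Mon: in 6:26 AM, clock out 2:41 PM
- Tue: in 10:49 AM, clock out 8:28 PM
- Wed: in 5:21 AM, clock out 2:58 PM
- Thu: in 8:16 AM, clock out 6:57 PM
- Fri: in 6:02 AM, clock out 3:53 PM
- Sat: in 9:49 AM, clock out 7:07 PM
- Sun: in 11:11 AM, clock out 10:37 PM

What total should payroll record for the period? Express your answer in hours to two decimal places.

65.28 hours

Mon: 6:26 AM–2:41 PM = 8 h 15 min; less 30 min break → 7 h 45 min
Tue: 10:49 AM–8:28 PM = 9 h 39 min; less 30 min break → 9 h 9 min
Wed: 5:21 AM–2:58 PM = 9 h 37 min; less 30 min break → 9 h 7 min
Thu: 8:16 AM–6:57 PM = 10 h 41 min; less 30 min break → 10 h 11 min
Fri: 6:02 AM–3:53 PM = 9 h 51 min; less 30 min break → 9 h 21 min
Sat: 9:49 AM–7:07 PM = 9 h 18 min; less 30 min break → 8 h 48 min
Sun: 11:11 AM–10:37 PM = 11 h 26 min; less 30 min break → 10 h 56 min
Total: 7 h 45 min + 9 h 9 min + 9 h 7 min + 10 h 11 min + 9 h 21 min + 8 h 48 min + 10 h 56 min = 65 h 17 min.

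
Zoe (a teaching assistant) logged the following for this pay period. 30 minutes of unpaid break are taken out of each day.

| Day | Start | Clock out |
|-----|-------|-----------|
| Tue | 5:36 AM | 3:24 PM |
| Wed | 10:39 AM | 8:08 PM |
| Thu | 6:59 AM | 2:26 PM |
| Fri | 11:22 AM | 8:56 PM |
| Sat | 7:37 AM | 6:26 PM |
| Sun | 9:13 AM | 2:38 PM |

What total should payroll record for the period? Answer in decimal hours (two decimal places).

Tue: 5:36 AM–3:24 PM = 9 h 48 min; less 30 min break → 9 h 18 min
Wed: 10:39 AM–8:08 PM = 9 h 29 min; less 30 min break → 8 h 59 min
Thu: 6:59 AM–2:26 PM = 7 h 27 min; less 30 min break → 6 h 57 min
Fri: 11:22 AM–8:56 PM = 9 h 34 min; less 30 min break → 9 h 4 min
Sat: 7:37 AM–6:26 PM = 10 h 49 min; less 30 min break → 10 h 19 min
Sun: 9:13 AM–2:38 PM = 5 h 25 min; less 30 min break → 4 h 55 min
Total: 9 h 18 min + 8 h 59 min + 6 h 57 min + 9 h 4 min + 10 h 19 min + 4 h 55 min = 49 h 32 min.

49.53 hours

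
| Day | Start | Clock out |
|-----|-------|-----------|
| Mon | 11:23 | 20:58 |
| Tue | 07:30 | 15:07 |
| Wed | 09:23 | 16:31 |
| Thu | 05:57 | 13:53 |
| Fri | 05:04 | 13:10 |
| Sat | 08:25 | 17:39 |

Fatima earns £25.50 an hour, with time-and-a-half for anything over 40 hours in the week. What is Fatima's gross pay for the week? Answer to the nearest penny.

Mon: 11:23–20:58 = 9 h 35 min
Tue: 07:30–15:07 = 7 h 37 min
Wed: 09:23–16:31 = 7 h 8 min
Thu: 05:57–13:53 = 7 h 56 min
Fri: 05:04–13:10 = 8 h 6 min
Sat: 08:25–17:39 = 9 h 14 min
Total worked: 49 h 36 min = 2976 min.
Regular 40 h 0 min = 2400 min at £25.50/h; overtime 9 h 36 min = 576 min at £38.25/h.
Pay = (2400 × £25.50 + 576 × £38.25) ÷ 60 = £1387.20.

£1387.20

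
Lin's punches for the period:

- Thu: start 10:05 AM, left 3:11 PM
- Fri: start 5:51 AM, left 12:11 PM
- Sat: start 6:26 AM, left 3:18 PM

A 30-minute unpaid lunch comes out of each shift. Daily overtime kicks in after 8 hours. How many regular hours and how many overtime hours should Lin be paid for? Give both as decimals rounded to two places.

Thu: 10:05 AM–3:11 PM = 5 h 6 min; less 30 min break → 4 h 36 min
Fri: 5:51 AM–12:11 PM = 6 h 20 min; less 30 min break → 5 h 50 min
Sat: 6:26 AM–3:18 PM = 8 h 52 min; less 30 min break → 8 h 22 min
Thu reg 4 h 36 min / OT 0 h 0 min; Fri reg 5 h 50 min / OT 0 h 0 min; Sat reg 8 h 0 min / OT 0 h 22 min.
Totals: regular 18 h 26 min, overtime 0 h 22 min.

Regular 18.43 hours, overtime 0.37 hours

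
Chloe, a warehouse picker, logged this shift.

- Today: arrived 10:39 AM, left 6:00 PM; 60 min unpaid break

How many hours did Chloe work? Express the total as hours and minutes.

6 h 21 min

Today: 10:39 AM–6:00 PM = 7 h 21 min; less 60 min break → 6 h 21 min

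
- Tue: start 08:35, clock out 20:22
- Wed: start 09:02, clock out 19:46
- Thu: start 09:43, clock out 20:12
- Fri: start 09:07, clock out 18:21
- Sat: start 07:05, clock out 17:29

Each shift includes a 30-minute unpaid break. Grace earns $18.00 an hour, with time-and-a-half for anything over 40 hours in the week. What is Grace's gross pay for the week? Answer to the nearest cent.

Tue: 08:35–20:22 = 11 h 47 min; less 30 min break → 11 h 17 min
Wed: 09:02–19:46 = 10 h 44 min; less 30 min break → 10 h 14 min
Thu: 09:43–20:12 = 10 h 29 min; less 30 min break → 9 h 59 min
Fri: 09:07–18:21 = 9 h 14 min; less 30 min break → 8 h 44 min
Sat: 07:05–17:29 = 10 h 24 min; less 30 min break → 9 h 54 min
Total worked: 50 h 8 min = 3008 min.
Regular 40 h 0 min = 2400 min at $18.00/h; overtime 10 h 8 min = 608 min at $27.00/h.
Pay = (2400 × $18.00 + 608 × $27.00) ÷ 60 = $993.60.

$993.60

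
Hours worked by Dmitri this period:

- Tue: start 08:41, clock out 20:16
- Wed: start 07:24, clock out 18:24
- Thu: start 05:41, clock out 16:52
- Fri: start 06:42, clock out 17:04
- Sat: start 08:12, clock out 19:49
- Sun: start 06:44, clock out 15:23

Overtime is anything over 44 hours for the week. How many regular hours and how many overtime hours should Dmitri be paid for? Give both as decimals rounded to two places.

Regular 44.00 hours, overtime 20.40 hours

Tue: 08:41–20:16 = 11 h 35 min
Wed: 07:24–18:24 = 11 h 0 min
Thu: 05:41–16:52 = 11 h 11 min
Fri: 06:42–17:04 = 10 h 22 min
Sat: 08:12–19:49 = 11 h 37 min
Sun: 06:44–15:23 = 8 h 39 min
Total worked: 64 h 24 min = 64.40 h.
Threshold 44 h → overtime 20 h 24 min, regular 44 h 0 min.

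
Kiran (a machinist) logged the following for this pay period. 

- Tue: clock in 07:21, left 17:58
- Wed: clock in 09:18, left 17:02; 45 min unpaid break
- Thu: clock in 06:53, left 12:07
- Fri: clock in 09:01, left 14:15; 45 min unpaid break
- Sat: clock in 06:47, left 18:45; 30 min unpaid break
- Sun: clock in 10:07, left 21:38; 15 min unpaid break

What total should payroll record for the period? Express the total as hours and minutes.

Tue: 07:21–17:58 = 10 h 37 min
Wed: 09:18–17:02 = 7 h 44 min; less 45 min break → 6 h 59 min
Thu: 06:53–12:07 = 5 h 14 min
Fri: 09:01–14:15 = 5 h 14 min; less 45 min break → 4 h 29 min
Sat: 06:47–18:45 = 11 h 58 min; less 30 min break → 11 h 28 min
Sun: 10:07–21:38 = 11 h 31 min; less 15 min break → 11 h 16 min
Total: 10 h 37 min + 6 h 59 min + 5 h 14 min + 4 h 29 min + 11 h 28 min + 11 h 16 min = 50 h 3 min.

50 h 3 min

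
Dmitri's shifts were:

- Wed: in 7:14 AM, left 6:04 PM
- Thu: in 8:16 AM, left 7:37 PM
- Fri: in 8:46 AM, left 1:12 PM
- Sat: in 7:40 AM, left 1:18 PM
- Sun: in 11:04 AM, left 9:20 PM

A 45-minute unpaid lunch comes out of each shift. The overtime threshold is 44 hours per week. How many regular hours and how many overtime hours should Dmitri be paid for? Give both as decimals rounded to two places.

Wed: 7:14 AM–6:04 PM = 10 h 50 min; less 45 min break → 10 h 5 min
Thu: 8:16 AM–7:37 PM = 11 h 21 min; less 45 min break → 10 h 36 min
Fri: 8:46 AM–1:12 PM = 4 h 26 min; less 45 min break → 3 h 41 min
Sat: 7:40 AM–1:18 PM = 5 h 38 min; less 45 min break → 4 h 53 min
Sun: 11:04 AM–9:20 PM = 10 h 16 min; less 45 min break → 9 h 31 min
Total worked: 38 h 46 min = 38.77 h.
Threshold 44 h → overtime 0 h 0 min, regular 38 h 46 min.

Regular 38.77 hours, overtime 0.00 hours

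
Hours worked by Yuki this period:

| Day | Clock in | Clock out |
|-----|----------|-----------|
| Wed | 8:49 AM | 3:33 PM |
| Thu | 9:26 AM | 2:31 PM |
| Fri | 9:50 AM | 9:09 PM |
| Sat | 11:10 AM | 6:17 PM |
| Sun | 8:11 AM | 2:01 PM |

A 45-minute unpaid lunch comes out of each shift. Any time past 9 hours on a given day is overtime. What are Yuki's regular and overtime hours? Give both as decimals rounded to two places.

Regular 30.77 hours, overtime 1.57 hours

Wed: 8:49 AM–3:33 PM = 6 h 44 min; less 45 min break → 5 h 59 min
Thu: 9:26 AM–2:31 PM = 5 h 5 min; less 45 min break → 4 h 20 min
Fri: 9:50 AM–9:09 PM = 11 h 19 min; less 45 min break → 10 h 34 min
Sat: 11:10 AM–6:17 PM = 7 h 7 min; less 45 min break → 6 h 22 min
Sun: 8:11 AM–2:01 PM = 5 h 50 min; less 45 min break → 5 h 5 min
Wed reg 5 h 59 min / OT 0 h 0 min; Thu reg 4 h 20 min / OT 0 h 0 min; Fri reg 9 h 0 min / OT 1 h 34 min; Sat reg 6 h 22 min / OT 0 h 0 min; Sun reg 5 h 5 min / OT 0 h 0 min.
Totals: regular 30 h 46 min, overtime 1 h 34 min.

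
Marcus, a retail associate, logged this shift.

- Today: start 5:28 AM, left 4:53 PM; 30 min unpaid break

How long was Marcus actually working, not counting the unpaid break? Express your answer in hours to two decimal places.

Today: 5:28 AM–4:53 PM = 11 h 25 min; less 30 min break → 10 h 55 min

10.92 hours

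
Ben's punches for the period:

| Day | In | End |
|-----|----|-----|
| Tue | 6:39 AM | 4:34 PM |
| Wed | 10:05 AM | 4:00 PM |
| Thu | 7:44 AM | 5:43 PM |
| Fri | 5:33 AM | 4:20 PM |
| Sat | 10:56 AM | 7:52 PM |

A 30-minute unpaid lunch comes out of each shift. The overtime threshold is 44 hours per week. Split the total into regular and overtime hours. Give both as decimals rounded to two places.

Regular 43.03 hours, overtime 0.00 hours

Tue: 6:39 AM–4:34 PM = 9 h 55 min; less 30 min break → 9 h 25 min
Wed: 10:05 AM–4:00 PM = 5 h 55 min; less 30 min break → 5 h 25 min
Thu: 7:44 AM–5:43 PM = 9 h 59 min; less 30 min break → 9 h 29 min
Fri: 5:33 AM–4:20 PM = 10 h 47 min; less 30 min break → 10 h 17 min
Sat: 10:56 AM–7:52 PM = 8 h 56 min; less 30 min break → 8 h 26 min
Total worked: 43 h 2 min = 43.03 h.
Threshold 44 h → overtime 0 h 0 min, regular 43 h 2 min.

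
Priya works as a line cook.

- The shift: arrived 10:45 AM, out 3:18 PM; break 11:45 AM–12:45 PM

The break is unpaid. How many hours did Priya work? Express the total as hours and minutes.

3 h 33 min

The shift: 10:45 AM–3:18 PM = 4 h 33 min; less 60 min break → 3 h 33 min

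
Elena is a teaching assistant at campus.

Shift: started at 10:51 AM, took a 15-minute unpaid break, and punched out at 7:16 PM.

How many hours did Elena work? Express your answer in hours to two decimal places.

8.17 hours

Shift: 10:51 AM–7:16 PM = 8 h 25 min; less 15 min break → 8 h 10 min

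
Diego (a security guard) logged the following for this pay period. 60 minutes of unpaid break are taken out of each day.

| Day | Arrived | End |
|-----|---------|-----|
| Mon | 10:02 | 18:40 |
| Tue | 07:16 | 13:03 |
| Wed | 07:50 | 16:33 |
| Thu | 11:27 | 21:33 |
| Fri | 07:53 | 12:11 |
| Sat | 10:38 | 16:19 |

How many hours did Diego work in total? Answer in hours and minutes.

Mon: 10:02–18:40 = 8 h 38 min; less 60 min break → 7 h 38 min
Tue: 07:16–13:03 = 5 h 47 min; less 60 min break → 4 h 47 min
Wed: 07:50–16:33 = 8 h 43 min; less 60 min break → 7 h 43 min
Thu: 11:27–21:33 = 10 h 6 min; less 60 min break → 9 h 6 min
Fri: 07:53–12:11 = 4 h 18 min; less 60 min break → 3 h 18 min
Sat: 10:38–16:19 = 5 h 41 min; less 60 min break → 4 h 41 min
Total: 7 h 38 min + 4 h 47 min + 7 h 43 min + 9 h 6 min + 3 h 18 min + 4 h 41 min = 37 h 13 min.

37 h 13 min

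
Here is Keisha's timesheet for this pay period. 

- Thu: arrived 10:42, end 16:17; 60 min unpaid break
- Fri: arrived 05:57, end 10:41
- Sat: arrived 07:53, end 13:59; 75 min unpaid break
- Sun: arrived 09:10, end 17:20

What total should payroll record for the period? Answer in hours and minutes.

22 h 20 min

Thu: 10:42–16:17 = 5 h 35 min; less 60 min break → 4 h 35 min
Fri: 05:57–10:41 = 4 h 44 min
Sat: 07:53–13:59 = 6 h 6 min; less 75 min break → 4 h 51 min
Sun: 09:10–17:20 = 8 h 10 min
Total: 4 h 35 min + 4 h 44 min + 4 h 51 min + 8 h 10 min = 22 h 20 min.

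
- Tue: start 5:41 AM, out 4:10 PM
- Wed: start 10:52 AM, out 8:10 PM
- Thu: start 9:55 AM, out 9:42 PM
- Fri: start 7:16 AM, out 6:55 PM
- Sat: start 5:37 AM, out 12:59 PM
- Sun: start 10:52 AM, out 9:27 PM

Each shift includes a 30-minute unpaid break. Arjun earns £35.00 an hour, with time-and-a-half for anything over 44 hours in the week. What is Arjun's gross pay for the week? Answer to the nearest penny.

Tue: 5:41 AM–4:10 PM = 10 h 29 min; less 30 min break → 9 h 59 min
Wed: 10:52 AM–8:10 PM = 9 h 18 min; less 30 min break → 8 h 48 min
Thu: 9:55 AM–9:42 PM = 11 h 47 min; less 30 min break → 11 h 17 min
Fri: 7:16 AM–6:55 PM = 11 h 39 min; less 30 min break → 11 h 9 min
Sat: 5:37 AM–12:59 PM = 7 h 22 min; less 30 min break → 6 h 52 min
Sun: 10:52 AM–9:27 PM = 10 h 35 min; less 30 min break → 10 h 5 min
Total worked: 58 h 10 min = 3490 min.
Regular 44 h 0 min = 2640 min at £35.00/h; overtime 14 h 10 min = 850 min at £52.50/h.
Pay = (2640 × £35.00 + 850 × £52.50) ÷ 60 = £2283.75.

£2283.75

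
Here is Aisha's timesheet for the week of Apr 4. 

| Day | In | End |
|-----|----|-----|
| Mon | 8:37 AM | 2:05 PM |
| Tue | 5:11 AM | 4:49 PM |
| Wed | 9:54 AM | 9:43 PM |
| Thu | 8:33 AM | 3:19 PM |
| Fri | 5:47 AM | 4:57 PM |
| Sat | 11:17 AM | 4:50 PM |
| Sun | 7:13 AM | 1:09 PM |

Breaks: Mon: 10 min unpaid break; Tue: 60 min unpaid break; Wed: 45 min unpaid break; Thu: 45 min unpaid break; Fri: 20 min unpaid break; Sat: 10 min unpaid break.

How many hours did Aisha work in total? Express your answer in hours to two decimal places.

Mon: 8:37 AM–2:05 PM = 5 h 28 min; less 10 min break → 5 h 18 min
Tue: 5:11 AM–4:49 PM = 11 h 38 min; less 60 min break → 10 h 38 min
Wed: 9:54 AM–9:43 PM = 11 h 49 min; less 45 min break → 11 h 4 min
Thu: 8:33 AM–3:19 PM = 6 h 46 min; less 45 min break → 6 h 1 min
Fri: 5:47 AM–4:57 PM = 11 h 10 min; less 20 min break → 10 h 50 min
Sat: 11:17 AM–4:50 PM = 5 h 33 min; less 10 min break → 5 h 23 min
Sun: 7:13 AM–1:09 PM = 5 h 56 min
Total: 5 h 18 min + 10 h 38 min + 11 h 4 min + 6 h 1 min + 10 h 50 min + 5 h 23 min + 5 h 56 min = 55 h 10 min.

55.17 hours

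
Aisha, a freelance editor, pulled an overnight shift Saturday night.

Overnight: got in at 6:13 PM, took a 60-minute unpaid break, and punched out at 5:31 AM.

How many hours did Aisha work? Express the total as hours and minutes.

Overnight: 6:13 PM → midnight = 5 h 47 min; midnight → 5:31 AM = 5 h 31 min; span 11 h 18 min; less 60 min break → 10 h 18 min

10 h 18 min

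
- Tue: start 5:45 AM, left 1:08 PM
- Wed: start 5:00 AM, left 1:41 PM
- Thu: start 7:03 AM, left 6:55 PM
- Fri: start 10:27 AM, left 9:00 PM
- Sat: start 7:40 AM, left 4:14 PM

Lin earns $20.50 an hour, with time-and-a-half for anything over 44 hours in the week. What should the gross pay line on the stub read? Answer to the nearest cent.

Tue: 5:45 AM–1:08 PM = 7 h 23 min
Wed: 5:00 AM–1:41 PM = 8 h 41 min
Thu: 7:03 AM–6:55 PM = 11 h 52 min
Fri: 10:27 AM–9:00 PM = 10 h 33 min
Sat: 7:40 AM–4:14 PM = 8 h 34 min
Total worked: 47 h 3 min = 2823 min.
Regular 44 h 0 min = 2640 min at $20.50/h; overtime 3 h 3 min = 183 min at $30.75/h.
Pay = (2640 × $20.50 + 183 × $30.75) ÷ 60 = $995.79.

$995.79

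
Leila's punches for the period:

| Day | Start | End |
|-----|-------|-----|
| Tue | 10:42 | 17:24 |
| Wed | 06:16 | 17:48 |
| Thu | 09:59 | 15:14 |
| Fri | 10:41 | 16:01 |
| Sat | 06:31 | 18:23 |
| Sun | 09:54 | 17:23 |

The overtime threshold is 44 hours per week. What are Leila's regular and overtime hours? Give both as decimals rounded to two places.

Tue: 10:42–17:24 = 6 h 42 min
Wed: 06:16–17:48 = 11 h 32 min
Thu: 09:59–15:14 = 5 h 15 min
Fri: 10:41–16:01 = 5 h 20 min
Sat: 06:31–18:23 = 11 h 52 min
Sun: 09:54–17:23 = 7 h 29 min
Total worked: 48 h 10 min = 48.17 h.
Threshold 44 h → overtime 4 h 10 min, regular 44 h 0 min.

Regular 44.00 hours, overtime 4.17 hours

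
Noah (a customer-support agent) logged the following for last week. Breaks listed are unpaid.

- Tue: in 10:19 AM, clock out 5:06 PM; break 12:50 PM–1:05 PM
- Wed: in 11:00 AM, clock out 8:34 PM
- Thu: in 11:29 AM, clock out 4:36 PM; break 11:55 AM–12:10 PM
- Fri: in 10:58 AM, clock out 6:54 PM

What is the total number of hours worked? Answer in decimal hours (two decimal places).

Tue: 10:19 AM–5:06 PM = 6 h 47 min; less 15 min break → 6 h 32 min
Wed: 11:00 AM–8:34 PM = 9 h 34 min
Thu: 11:29 AM–4:36 PM = 5 h 7 min; less 15 min break → 4 h 52 min
Fri: 10:58 AM–6:54 PM = 7 h 56 min
Total: 6 h 32 min + 9 h 34 min + 4 h 52 min + 7 h 56 min = 28 h 54 min.

28.90 hours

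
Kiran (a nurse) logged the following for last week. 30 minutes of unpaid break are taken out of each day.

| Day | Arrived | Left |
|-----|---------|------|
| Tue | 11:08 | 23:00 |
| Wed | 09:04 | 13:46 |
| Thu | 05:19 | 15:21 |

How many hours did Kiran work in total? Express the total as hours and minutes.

25 h 6 min

Tue: 11:08–23:00 = 11 h 52 min; less 30 min break → 11 h 22 min
Wed: 09:04–13:46 = 4 h 42 min; less 30 min break → 4 h 12 min
Thu: 05:19–15:21 = 10 h 2 min; less 30 min break → 9 h 32 min
Total: 11 h 22 min + 4 h 12 min + 9 h 32 min = 25 h 6 min.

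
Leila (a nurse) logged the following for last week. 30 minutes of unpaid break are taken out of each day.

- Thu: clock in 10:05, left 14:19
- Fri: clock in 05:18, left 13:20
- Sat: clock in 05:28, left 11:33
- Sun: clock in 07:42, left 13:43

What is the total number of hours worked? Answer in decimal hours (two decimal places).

Thu: 10:05–14:19 = 4 h 14 min; less 30 min break → 3 h 44 min
Fri: 05:18–13:20 = 8 h 2 min; less 30 min break → 7 h 32 min
Sat: 05:28–11:33 = 6 h 5 min; less 30 min break → 5 h 35 min
Sun: 07:42–13:43 = 6 h 1 min; less 30 min break → 5 h 31 min
Total: 3 h 44 min + 7 h 32 min + 5 h 35 min + 5 h 31 min = 22 h 22 min.

22.37 hours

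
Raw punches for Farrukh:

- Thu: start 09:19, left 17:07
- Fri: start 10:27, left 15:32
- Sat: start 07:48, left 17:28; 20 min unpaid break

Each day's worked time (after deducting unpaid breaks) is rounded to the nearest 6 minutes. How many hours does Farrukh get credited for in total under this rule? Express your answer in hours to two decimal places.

Thu: 09:19–17:07 = 7 h 48 min → rounds to 7 h 48 min
Fri: 10:27–15:32 = 5 h 5 min → rounds to 5 h 6 min
Sat: 07:48–17:28 = 9 h 40 min − 20 min = 9 h 20 min → rounds to 9 h 18 min
Total credited: 22 h 12 min.

22.20 hours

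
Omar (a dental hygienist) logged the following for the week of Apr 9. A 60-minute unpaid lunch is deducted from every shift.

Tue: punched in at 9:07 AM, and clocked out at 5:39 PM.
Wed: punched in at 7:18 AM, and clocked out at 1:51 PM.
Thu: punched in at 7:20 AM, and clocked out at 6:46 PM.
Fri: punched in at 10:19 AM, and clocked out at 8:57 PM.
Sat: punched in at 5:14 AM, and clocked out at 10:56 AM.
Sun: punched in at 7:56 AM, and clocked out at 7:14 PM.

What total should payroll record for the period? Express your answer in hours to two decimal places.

Tue: 9:07 AM–5:39 PM = 8 h 32 min; less 60 min break → 7 h 32 min
Wed: 7:18 AM–1:51 PM = 6 h 33 min; less 60 min break → 5 h 33 min
Thu: 7:20 AM–6:46 PM = 11 h 26 min; less 60 min break → 10 h 26 min
Fri: 10:19 AM–8:57 PM = 10 h 38 min; less 60 min break → 9 h 38 min
Sat: 5:14 AM–10:56 AM = 5 h 42 min; less 60 min break → 4 h 42 min
Sun: 7:56 AM–7:14 PM = 11 h 18 min; less 60 min break → 10 h 18 min
Total: 7 h 32 min + 5 h 33 min + 10 h 26 min + 9 h 38 min + 4 h 42 min + 10 h 18 min = 48 h 9 min.

48.15 hours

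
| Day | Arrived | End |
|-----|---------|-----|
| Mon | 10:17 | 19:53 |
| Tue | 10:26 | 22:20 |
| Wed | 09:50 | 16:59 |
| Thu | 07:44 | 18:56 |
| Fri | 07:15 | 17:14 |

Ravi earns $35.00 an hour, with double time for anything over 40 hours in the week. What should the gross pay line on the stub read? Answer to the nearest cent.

Mon: 10:17–19:53 = 9 h 36 min
Tue: 10:26–22:20 = 11 h 54 min
Wed: 09:50–16:59 = 7 h 9 min
Thu: 07:44–18:56 = 11 h 12 min
Fri: 07:15–17:14 = 9 h 59 min
Total worked: 49 h 50 min = 2990 min.
Regular 40 h 0 min = 2400 min at $35.00/h; overtime 9 h 50 min = 590 min at $70.00/h.
Pay = (2400 × $35.00 + 590 × $70.00) ÷ 60 = $2088.33.

$2088.33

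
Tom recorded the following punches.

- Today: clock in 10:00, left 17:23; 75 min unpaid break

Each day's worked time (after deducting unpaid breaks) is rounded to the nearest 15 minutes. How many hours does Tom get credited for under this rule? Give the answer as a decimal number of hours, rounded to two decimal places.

Today: 10:00–17:23 = 7 h 23 min − 75 min = 6 h 8 min → rounds to 6 h 15 min

6.25 hours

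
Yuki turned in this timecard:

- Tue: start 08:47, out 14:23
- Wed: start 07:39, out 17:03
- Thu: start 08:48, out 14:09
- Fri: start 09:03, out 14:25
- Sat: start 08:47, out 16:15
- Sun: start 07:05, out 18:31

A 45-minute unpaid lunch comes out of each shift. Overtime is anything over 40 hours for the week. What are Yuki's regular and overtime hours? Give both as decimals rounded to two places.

Tue: 08:47–14:23 = 5 h 36 min; less 45 min break → 4 h 51 min
Wed: 07:39–17:03 = 9 h 24 min; less 45 min break → 8 h 39 min
Thu: 08:48–14:09 = 5 h 21 min; less 45 min break → 4 h 36 min
Fri: 09:03–14:25 = 5 h 22 min; less 45 min break → 4 h 37 min
Sat: 08:47–16:15 = 7 h 28 min; less 45 min break → 6 h 43 min
Sun: 07:05–18:31 = 11 h 26 min; less 45 min break → 10 h 41 min
Total worked: 40 h 7 min = 40.12 h.
Threshold 40 h → overtime 0 h 7 min, regular 40 h 0 min.

Regular 40.00 hours, overtime 0.12 hours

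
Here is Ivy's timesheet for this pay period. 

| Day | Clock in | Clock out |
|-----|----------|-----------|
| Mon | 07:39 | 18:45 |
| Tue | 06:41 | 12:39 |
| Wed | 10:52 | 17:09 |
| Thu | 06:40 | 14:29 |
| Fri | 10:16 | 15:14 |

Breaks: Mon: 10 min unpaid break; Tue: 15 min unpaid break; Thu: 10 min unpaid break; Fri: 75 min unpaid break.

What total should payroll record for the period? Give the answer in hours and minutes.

Mon: 07:39–18:45 = 11 h 6 min; less 10 min break → 10 h 56 min
Tue: 06:41–12:39 = 5 h 58 min; less 15 min break → 5 h 43 min
Wed: 10:52–17:09 = 6 h 17 min
Thu: 06:40–14:29 = 7 h 49 min; less 10 min break → 7 h 39 min
Fri: 10:16–15:14 = 4 h 58 min; less 75 min break → 3 h 43 min
Total: 10 h 56 min + 5 h 43 min + 6 h 17 min + 7 h 39 min + 3 h 43 min = 34 h 18 min.

34 h 18 min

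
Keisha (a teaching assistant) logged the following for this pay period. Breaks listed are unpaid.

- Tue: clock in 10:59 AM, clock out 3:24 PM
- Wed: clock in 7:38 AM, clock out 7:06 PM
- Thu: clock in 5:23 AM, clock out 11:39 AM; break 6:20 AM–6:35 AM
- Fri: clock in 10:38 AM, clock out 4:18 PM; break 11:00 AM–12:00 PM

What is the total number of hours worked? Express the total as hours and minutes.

26 h 34 min

Tue: 10:59 AM–3:24 PM = 4 h 25 min
Wed: 7:38 AM–7:06 PM = 11 h 28 min
Thu: 5:23 AM–11:39 AM = 6 h 16 min; less 15 min break → 6 h 1 min
Fri: 10:38 AM–4:18 PM = 5 h 40 min; less 60 min break → 4 h 40 min
Total: 4 h 25 min + 11 h 28 min + 6 h 1 min + 4 h 40 min = 26 h 34 min.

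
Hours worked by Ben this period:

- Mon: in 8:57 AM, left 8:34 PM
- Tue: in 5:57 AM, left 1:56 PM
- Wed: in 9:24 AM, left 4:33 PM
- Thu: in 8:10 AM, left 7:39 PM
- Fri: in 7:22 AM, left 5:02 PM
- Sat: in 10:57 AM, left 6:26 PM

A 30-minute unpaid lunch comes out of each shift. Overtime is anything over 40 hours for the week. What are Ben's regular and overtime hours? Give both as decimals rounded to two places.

Mon: 8:57 AM–8:34 PM = 11 h 37 min; less 30 min break → 11 h 7 min
Tue: 5:57 AM–1:56 PM = 7 h 59 min; less 30 min break → 7 h 29 min
Wed: 9:24 AM–4:33 PM = 7 h 9 min; less 30 min break → 6 h 39 min
Thu: 8:10 AM–7:39 PM = 11 h 29 min; less 30 min break → 10 h 59 min
Fri: 7:22 AM–5:02 PM = 9 h 40 min; less 30 min break → 9 h 10 min
Sat: 10:57 AM–6:26 PM = 7 h 29 min; less 30 min break → 6 h 59 min
Total worked: 52 h 23 min = 52.38 h.
Threshold 40 h → overtime 12 h 23 min, regular 40 h 0 min.

Regular 40.00 hours, overtime 12.38 hours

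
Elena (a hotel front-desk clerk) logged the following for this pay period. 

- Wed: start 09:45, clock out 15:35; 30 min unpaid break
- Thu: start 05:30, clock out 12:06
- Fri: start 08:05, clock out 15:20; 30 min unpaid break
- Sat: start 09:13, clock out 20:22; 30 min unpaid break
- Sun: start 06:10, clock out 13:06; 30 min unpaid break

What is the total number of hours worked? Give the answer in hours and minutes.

Wed: 09:45–15:35 = 5 h 50 min; less 30 min break → 5 h 20 min
Thu: 05:30–12:06 = 6 h 36 min
Fri: 08:05–15:20 = 7 h 15 min; less 30 min break → 6 h 45 min
Sat: 09:13–20:22 = 11 h 9 min; less 30 min break → 10 h 39 min
Sun: 06:10–13:06 = 6 h 56 min; less 30 min break → 6 h 26 min
Total: 5 h 20 min + 6 h 36 min + 6 h 45 min + 10 h 39 min + 6 h 26 min = 35 h 46 min.

35 h 46 min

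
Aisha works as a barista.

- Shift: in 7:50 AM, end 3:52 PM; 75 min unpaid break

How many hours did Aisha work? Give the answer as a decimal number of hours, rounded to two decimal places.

6.78 hours

Shift: 7:50 AM–3:52 PM = 8 h 2 min; less 75 min break → 6 h 47 min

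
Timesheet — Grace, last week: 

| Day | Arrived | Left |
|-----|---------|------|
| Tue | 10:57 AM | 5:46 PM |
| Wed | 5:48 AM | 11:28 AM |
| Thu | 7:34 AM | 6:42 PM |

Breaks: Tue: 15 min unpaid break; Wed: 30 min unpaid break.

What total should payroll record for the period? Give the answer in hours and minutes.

22 h 52 min

Tue: 10:57 AM–5:46 PM = 6 h 49 min; less 15 min break → 6 h 34 min
Wed: 5:48 AM–11:28 AM = 5 h 40 min; less 30 min break → 5 h 10 min
Thu: 7:34 AM–6:42 PM = 11 h 8 min
Total: 6 h 34 min + 5 h 10 min + 11 h 8 min = 22 h 52 min.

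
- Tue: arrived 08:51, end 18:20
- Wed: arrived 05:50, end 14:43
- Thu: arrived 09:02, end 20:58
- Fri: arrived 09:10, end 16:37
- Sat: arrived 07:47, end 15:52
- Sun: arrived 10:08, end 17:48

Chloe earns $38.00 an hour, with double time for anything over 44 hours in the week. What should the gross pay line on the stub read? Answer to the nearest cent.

Tue: 08:51–18:20 = 9 h 29 min
Wed: 05:50–14:43 = 8 h 53 min
Thu: 09:02–20:58 = 11 h 56 min
Fri: 09:10–16:37 = 7 h 27 min
Sat: 07:47–15:52 = 8 h 5 min
Sun: 10:08–17:48 = 7 h 40 min
Total worked: 53 h 30 min = 3210 min.
Regular 44 h 0 min = 2640 min at $38.00/h; overtime 9 h 30 min = 570 min at $76.00/h.
Pay = (2640 × $38.00 + 570 × $76.00) ÷ 60 = $2394.00.

$2394.00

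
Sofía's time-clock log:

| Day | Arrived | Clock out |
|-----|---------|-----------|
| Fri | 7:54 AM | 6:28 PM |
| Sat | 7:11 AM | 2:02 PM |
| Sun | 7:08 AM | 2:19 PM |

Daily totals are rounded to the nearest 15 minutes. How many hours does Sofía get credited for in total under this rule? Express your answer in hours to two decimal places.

Fri: 7:54 AM–6:28 PM = 10 h 34 min → rounds to 10 h 30 min
Sat: 7:11 AM–2:02 PM = 6 h 51 min → rounds to 6 h 45 min
Sun: 7:08 AM–2:19 PM = 7 h 11 min → rounds to 7 h 15 min
Total credited: 24 h 30 min.

24.50 hours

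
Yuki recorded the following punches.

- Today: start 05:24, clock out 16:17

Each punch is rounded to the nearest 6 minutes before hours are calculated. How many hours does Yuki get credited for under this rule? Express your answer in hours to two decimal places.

10.90 hours

Today: in 05:24→05:24, out 16:17→16:18; 10 h 54 min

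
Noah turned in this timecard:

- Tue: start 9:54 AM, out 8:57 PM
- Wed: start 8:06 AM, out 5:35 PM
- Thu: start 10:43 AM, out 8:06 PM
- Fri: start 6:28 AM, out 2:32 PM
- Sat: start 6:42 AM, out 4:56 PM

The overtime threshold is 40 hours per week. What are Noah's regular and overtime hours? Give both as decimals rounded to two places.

Tue: 9:54 AM–8:57 PM = 11 h 3 min
Wed: 8:06 AM–5:35 PM = 9 h 29 min
Thu: 10:43 AM–8:06 PM = 9 h 23 min
Fri: 6:28 AM–2:32 PM = 8 h 4 min
Sat: 6:42 AM–4:56 PM = 10 h 14 min
Total worked: 48 h 13 min = 48.22 h.
Threshold 40 h → overtime 8 h 13 min, regular 40 h 0 min.

Regular 40.00 hours, overtime 8.22 hours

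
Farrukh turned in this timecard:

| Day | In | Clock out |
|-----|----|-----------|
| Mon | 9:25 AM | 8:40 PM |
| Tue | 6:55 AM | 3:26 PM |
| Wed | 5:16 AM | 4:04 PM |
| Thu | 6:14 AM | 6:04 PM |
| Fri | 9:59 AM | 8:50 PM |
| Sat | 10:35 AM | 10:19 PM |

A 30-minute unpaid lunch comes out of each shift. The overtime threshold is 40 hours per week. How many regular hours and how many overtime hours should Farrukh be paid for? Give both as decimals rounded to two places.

Regular 40.00 hours, overtime 21.98 hours

Mon: 9:25 AM–8:40 PM = 11 h 15 min; less 30 min break → 10 h 45 min
Tue: 6:55 AM–3:26 PM = 8 h 31 min; less 30 min break → 8 h 1 min
Wed: 5:16 AM–4:04 PM = 10 h 48 min; less 30 min break → 10 h 18 min
Thu: 6:14 AM–6:04 PM = 11 h 50 min; less 30 min break → 11 h 20 min
Fri: 9:59 AM–8:50 PM = 10 h 51 min; less 30 min break → 10 h 21 min
Sat: 10:35 AM–10:19 PM = 11 h 44 min; less 30 min break → 11 h 14 min
Total worked: 61 h 59 min = 61.98 h.
Threshold 40 h → overtime 21 h 59 min, regular 40 h 0 min.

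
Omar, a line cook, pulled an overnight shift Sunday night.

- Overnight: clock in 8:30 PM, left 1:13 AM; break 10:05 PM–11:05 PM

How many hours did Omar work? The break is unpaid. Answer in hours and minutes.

3 h 43 min

Overnight: 8:30 PM → midnight = 3 h 30 min; midnight → 1:13 AM = 1 h 13 min; span 4 h 43 min; less 60 min break → 3 h 43 min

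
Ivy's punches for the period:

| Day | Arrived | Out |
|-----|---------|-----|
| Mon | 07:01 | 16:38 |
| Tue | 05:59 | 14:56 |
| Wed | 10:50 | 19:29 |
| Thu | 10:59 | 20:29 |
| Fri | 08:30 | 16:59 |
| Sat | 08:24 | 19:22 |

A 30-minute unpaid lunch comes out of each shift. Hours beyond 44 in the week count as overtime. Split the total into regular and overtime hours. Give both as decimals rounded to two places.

Regular 44.00 hours, overtime 9.17 hours

Mon: 07:01–16:38 = 9 h 37 min; less 30 min break → 9 h 7 min
Tue: 05:59–14:56 = 8 h 57 min; less 30 min break → 8 h 27 min
Wed: 10:50–19:29 = 8 h 39 min; less 30 min break → 8 h 9 min
Thu: 10:59–20:29 = 9 h 30 min; less 30 min break → 9 h 0 min
Fri: 08:30–16:59 = 8 h 29 min; less 30 min break → 7 h 59 min
Sat: 08:24–19:22 = 10 h 58 min; less 30 min break → 10 h 28 min
Total worked: 53 h 10 min = 53.17 h.
Threshold 44 h → overtime 9 h 10 min, regular 44 h 0 min.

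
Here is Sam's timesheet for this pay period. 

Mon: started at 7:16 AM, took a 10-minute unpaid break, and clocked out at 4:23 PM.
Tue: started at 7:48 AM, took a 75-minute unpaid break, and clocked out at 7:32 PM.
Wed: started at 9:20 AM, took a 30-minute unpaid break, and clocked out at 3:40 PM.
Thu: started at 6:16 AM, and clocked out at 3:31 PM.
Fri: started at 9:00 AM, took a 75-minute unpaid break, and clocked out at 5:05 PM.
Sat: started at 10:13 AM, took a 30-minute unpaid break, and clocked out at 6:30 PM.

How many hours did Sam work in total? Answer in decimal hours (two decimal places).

49.13 hours

Mon: 7:16 AM–4:23 PM = 9 h 7 min; less 10 min break → 8 h 57 min
Tue: 7:48 AM–7:32 PM = 11 h 44 min; less 75 min break → 10 h 29 min
Wed: 9:20 AM–3:40 PM = 6 h 20 min; less 30 min break → 5 h 50 min
Thu: 6:16 AM–3:31 PM = 9 h 15 min
Fri: 9:00 AM–5:05 PM = 8 h 5 min; less 75 min break → 6 h 50 min
Sat: 10:13 AM–6:30 PM = 8 h 17 min; less 30 min break → 7 h 47 min
Total: 8 h 57 min + 10 h 29 min + 5 h 50 min + 9 h 15 min + 6 h 50 min + 7 h 47 min = 49 h 8 min.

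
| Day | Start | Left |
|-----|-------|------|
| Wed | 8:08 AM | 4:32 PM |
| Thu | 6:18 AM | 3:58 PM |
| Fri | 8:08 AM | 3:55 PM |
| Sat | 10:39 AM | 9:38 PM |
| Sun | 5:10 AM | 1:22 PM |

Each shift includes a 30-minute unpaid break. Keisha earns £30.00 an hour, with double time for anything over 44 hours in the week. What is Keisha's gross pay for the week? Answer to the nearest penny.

£1276.00

Wed: 8:08 AM–4:32 PM = 8 h 24 min; less 30 min break → 7 h 54 min
Thu: 6:18 AM–3:58 PM = 9 h 40 min; less 30 min break → 9 h 10 min
Fri: 8:08 AM–3:55 PM = 7 h 47 min; less 30 min break → 7 h 17 min
Sat: 10:39 AM–9:38 PM = 10 h 59 min; less 30 min break → 10 h 29 min
Sun: 5:10 AM–1:22 PM = 8 h 12 min; less 30 min break → 7 h 42 min
Total worked: 42 h 32 min = 2552 min.
Regular 42 h 32 min = 2552 min at £30.00/h; overtime 0 h 0 min = 0 min at £60.00/h.
Pay = (2552 × £30.00 + 0 × £60.00) ÷ 60 = £1276.00.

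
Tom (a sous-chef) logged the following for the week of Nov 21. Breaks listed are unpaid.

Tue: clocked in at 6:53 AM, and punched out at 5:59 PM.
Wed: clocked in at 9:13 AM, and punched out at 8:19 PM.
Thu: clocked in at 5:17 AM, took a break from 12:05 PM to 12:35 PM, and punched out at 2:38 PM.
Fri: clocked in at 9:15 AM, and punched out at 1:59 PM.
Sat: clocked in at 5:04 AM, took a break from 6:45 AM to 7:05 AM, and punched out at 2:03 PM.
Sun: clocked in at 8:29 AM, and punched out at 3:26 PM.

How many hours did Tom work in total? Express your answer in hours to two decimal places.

Tue: 6:53 AM–5:59 PM = 11 h 6 min
Wed: 9:13 AM–8:19 PM = 11 h 6 min
Thu: 5:17 AM–2:38 PM = 9 h 21 min; less 30 min break → 8 h 51 min
Fri: 9:15 AM–1:59 PM = 4 h 44 min
Sat: 5:04 AM–2:03 PM = 8 h 59 min; less 20 min break → 8 h 39 min
Sun: 8:29 AM–3:26 PM = 6 h 57 min
Total: 11 h 6 min + 11 h 6 min + 8 h 51 min + 4 h 44 min + 8 h 39 min + 6 h 57 min = 51 h 23 min.

51.38 hours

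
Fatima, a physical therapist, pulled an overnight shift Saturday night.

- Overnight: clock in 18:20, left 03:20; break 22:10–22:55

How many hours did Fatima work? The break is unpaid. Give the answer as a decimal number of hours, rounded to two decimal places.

8.25 hours

Overnight: 18:20 → midnight = 5 h 40 min; midnight → 03:20 = 3 h 20 min; span 9 h 0 min; less 45 min break → 8 h 15 min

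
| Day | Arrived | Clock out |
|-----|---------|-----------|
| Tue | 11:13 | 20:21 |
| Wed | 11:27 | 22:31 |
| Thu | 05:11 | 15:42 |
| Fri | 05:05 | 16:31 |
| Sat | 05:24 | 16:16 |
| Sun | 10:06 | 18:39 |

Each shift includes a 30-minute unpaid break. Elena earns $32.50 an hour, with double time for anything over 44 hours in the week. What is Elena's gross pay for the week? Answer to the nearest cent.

$2376.83

Tue: 11:13–20:21 = 9 h 8 min; less 30 min break → 8 h 38 min
Wed: 11:27–22:31 = 11 h 4 min; less 30 min break → 10 h 34 min
Thu: 05:11–15:42 = 10 h 31 min; less 30 min break → 10 h 1 min
Fri: 05:05–16:31 = 11 h 26 min; less 30 min break → 10 h 56 min
Sat: 05:24–16:16 = 10 h 52 min; less 30 min break → 10 h 22 min
Sun: 10:06–18:39 = 8 h 33 min; less 30 min break → 8 h 3 min
Total worked: 58 h 34 min = 3514 min.
Regular 44 h 0 min = 2640 min at $32.50/h; overtime 14 h 34 min = 874 min at $65.00/h.
Pay = (2640 × $32.50 + 874 × $65.00) ÷ 60 = $2376.83.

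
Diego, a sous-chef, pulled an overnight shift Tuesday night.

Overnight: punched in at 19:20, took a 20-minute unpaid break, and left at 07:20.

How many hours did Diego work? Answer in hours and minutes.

Overnight: 19:20 → midnight = 4 h 40 min; midnight → 07:20 = 7 h 20 min; span 12 h 0 min; less 20 min break → 11 h 40 min

11 h 40 min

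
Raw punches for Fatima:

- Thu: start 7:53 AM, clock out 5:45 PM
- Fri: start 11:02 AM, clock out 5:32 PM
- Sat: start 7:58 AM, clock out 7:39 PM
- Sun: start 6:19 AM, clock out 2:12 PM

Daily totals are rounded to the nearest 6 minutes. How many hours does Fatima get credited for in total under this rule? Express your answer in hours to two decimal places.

36.00 hours

Thu: 7:53 AM–5:45 PM = 9 h 52 min → rounds to 9 h 54 min
Fri: 11:02 AM–5:32 PM = 6 h 30 min → rounds to 6 h 30 min
Sat: 7:58 AM–7:39 PM = 11 h 41 min → rounds to 11 h 42 min
Sun: 6:19 AM–2:12 PM = 7 h 53 min → rounds to 7 h 54 min
Total credited: 36 h 0 min.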